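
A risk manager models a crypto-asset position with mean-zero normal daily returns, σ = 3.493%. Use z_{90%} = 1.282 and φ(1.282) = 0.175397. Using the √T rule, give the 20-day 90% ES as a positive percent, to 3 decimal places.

27.399%

σ_{20d} = 3.493% × √20 = 15.621%.
ES multiplier = φ(z)/(1−α) = 0.175397/0.1 = 1.754.
ES = 15.621% × 1.754 = 27.399%.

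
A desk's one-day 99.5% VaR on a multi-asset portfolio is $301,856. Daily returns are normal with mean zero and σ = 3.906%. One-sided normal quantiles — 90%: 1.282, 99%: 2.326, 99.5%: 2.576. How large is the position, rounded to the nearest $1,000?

$3,000,000

VaR as a fraction of value: z·σ = 2.576 × 3.906% = 10.0619%.
Position = $301,856 / 0.100619 = $3,000,003.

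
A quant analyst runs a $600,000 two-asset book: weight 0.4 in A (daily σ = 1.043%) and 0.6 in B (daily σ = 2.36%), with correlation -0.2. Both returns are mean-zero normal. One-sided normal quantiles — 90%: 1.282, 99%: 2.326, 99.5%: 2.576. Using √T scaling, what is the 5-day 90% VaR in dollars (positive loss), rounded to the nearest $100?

σ_p = √(0.4²·1.043² + 0.6²·2.36² + 2·-0.2·0.4·0.6·1.043·2.36) = 1.394%.
σ_{5d} = 1.394% × √5 = 3.117%.
VaR = 1.282 × 3.117% = 3.996%; on $600,000 that is $23,976.

$24,000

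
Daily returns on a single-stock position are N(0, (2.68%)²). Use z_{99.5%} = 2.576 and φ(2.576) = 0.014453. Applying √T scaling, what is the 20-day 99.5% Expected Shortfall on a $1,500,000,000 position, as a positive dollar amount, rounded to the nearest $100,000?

$519,700,000

σ_{20d} = 2.68% × √20 = 11.985%.
ES multiplier = φ(z)/(1−α) = 0.014453/0.005 = 2.891.
ES = 11.985% × 2.891 = 34.649%; on $1,500,000,000: $519,735,000.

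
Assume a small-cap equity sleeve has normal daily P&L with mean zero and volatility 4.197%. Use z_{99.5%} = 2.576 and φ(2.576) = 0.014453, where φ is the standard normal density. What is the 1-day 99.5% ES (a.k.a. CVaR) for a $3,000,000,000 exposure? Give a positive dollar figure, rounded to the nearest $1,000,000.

$364,000,000

Tail multiplier: φ(z)/(1−α) = 0.014453 / 0.005 = 2.891.
ES = 4.197% × 2.891 = 12.134%.
On $3,000,000,000: 0.12134 × $3,000,000,000 = $364,020,000.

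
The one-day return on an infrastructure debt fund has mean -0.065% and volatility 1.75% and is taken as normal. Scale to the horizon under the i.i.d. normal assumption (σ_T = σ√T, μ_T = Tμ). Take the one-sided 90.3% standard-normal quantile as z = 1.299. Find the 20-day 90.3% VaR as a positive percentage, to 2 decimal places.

σ_{20d} = 1.75% × √20 = 7.826%; μ_{20d} = 20 × -0.065% = -1.300%.
VaR = −(-1.300%) + 1.299 × 7.826% = 11.466%.

11.47%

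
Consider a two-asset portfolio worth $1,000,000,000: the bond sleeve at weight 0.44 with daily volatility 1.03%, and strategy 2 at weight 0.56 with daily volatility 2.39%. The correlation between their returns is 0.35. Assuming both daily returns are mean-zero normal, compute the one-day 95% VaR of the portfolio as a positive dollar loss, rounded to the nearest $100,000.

$25,600,000

σ_p² = 0.44²·1.03² + 0.56²·2.39² + 2·0.35·0.44·0.56·1.03·2.39 = 2.4213 (%²).
σ_p = √2.4213 = 1.556%.
At 95%, z = 1.645.
VaR = 1.645 × 1.556% = 2.560%; on $1,000,000,000 that is $25,600,000.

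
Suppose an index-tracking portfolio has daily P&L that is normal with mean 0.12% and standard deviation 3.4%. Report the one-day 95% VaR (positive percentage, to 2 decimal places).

At 95% one-sided, z = 1.645.
VaR = −μ + z·σ = −(0.12%) + 1.645 × 3.4% = 5.473%.

5.47%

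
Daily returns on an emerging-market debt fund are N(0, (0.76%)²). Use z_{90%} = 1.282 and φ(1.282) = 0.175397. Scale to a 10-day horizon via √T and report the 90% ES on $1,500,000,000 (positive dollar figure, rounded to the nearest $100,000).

σ_{10d} = 0.76% × √10 = 2.403%.
ES multiplier = φ(z)/(1−α) = 0.175397/0.1 = 1.754.
ES = 2.403% × 1.754 = 4.215%; on $1,500,000,000: $63,225,000.

$63,200,000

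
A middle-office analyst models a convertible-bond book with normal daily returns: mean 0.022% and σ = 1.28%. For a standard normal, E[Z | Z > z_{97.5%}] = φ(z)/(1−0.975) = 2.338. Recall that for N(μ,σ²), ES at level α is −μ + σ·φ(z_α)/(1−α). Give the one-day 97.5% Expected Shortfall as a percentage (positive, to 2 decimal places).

ES = −(0.022%) + 1.28% × 2.338 = 2.971%.

2.97%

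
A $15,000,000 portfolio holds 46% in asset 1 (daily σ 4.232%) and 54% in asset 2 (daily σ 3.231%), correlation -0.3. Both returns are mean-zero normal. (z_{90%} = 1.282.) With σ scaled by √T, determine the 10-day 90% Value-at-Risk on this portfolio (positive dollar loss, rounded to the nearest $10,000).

σ_p = √(0.46²·4.232² + 0.54²·3.231² + 2·-0.3·0.46·0.54·4.232·3.231) = 2.190%.
σ_{10d} = 2.190% × √10 = 6.925%.
VaR = 1.282 × 6.925% = 8.878%; on $15,000,000 that is $1,331,700.

$1,330,000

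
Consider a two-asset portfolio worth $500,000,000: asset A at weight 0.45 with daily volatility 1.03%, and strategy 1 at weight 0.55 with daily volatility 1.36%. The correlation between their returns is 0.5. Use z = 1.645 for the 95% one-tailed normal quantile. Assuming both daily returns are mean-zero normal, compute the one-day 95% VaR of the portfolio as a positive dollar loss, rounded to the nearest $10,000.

σ_p² = 0.45²·1.03² + 0.55²·1.36² + 2·0.5·0.45·0.55·1.03·1.36 = 1.1210 (%²).
σ_p = √1.1210 = 1.059%.
VaR = 1.645 × 1.059% = 1.742%; on $500,000,000 that is $8,710,000.

$8,710,000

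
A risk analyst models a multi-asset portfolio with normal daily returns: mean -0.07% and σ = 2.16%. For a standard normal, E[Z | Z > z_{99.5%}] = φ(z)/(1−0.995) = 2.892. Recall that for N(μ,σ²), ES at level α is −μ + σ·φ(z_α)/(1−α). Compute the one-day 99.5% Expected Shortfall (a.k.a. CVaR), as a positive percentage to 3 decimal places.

6.317%

ES = −(-0.07%) + 2.16% × 2.892 = 6.317%.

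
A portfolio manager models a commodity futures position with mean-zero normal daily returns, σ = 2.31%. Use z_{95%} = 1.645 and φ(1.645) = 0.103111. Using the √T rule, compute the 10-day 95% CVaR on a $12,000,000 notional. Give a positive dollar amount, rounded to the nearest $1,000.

$1,808,000

σ_{10d} = 2.31% × √10 = 7.305%.
ES multiplier = φ(z)/(1−α) = 0.103111/0.05 = 2.062.
ES = 7.305% × 2.062 = 15.063%; on $12,000,000: $1,807,560.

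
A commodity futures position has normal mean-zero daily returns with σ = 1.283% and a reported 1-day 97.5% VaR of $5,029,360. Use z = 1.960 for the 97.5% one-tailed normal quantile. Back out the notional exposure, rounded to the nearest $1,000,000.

VaR as a fraction of value: z·σ = 1.960 × 1.283% = 2.51468%.
Position = $5,029,360 / 0.0251468 = $200,000,000.

$200,000,000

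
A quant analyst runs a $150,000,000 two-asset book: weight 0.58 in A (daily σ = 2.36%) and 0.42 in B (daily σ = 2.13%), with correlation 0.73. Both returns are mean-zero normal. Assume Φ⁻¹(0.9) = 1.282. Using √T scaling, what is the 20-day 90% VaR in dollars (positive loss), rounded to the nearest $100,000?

$18,200,000

σ_p = √(0.58²·2.36² + 0.42²·2.13² + 2·0.73·0.58·0.42·2.36·2.13) = 2.112%.
σ_{20d} = 2.112% × √20 = 9.445%.
VaR = 1.282 × 9.445% = 12.108%; on $150,000,000 that is $18,162,000.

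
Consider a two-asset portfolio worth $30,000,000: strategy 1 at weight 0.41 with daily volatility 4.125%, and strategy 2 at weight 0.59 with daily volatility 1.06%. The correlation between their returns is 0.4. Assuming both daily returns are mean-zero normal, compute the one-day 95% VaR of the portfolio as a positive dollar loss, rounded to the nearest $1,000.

$999,000

σ_p² = 0.41²·4.125² + 0.59²·1.06² + 2·0.4·0.41·0.59·4.125·1.06 = 4.0976 (%²).
σ_p = √4.0976 = 2.024%.
At 95%, z = 1.645.
VaR = 1.645 × 2.024% = 3.329%; on $30,000,000 that is $998,700.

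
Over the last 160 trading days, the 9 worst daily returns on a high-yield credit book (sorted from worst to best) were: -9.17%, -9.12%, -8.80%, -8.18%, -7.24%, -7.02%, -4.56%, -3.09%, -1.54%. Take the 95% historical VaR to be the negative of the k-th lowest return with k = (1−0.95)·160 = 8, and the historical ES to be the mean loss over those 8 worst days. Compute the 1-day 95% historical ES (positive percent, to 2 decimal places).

The 8 worst returns sum to -57.18%.
ES = −(-57.18%) / 8 = 7.1475% ≈ 7.15%.

7.15%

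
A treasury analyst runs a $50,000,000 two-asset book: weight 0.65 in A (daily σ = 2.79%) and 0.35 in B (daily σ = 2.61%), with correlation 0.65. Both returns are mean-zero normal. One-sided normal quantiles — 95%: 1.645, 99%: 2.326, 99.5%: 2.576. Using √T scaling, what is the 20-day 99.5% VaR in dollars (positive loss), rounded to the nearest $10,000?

$14,430,000

σ_p = √(0.65²·2.79² + 0.35²·2.61² + 2·0.65·0.65·0.35·2.79·2.61) = 2.505%.
σ_{20d} = 2.505% × √20 = 11.203%.
VaR = 2.576 × 11.203% = 28.859%; on $50,000,000 that is $14,429,500.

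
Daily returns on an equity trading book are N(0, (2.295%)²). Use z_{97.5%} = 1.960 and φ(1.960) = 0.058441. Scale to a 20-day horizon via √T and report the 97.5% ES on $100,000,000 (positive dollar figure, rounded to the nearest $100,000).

σ_{20d} = 2.295% × √20 = 10.264%.
ES multiplier = φ(z)/(1−α) = 0.058441/0.025 = 2.338.
ES = 10.264% × 2.338 = 23.997%; on $100,000,000: $23,997,000.

$24,000,000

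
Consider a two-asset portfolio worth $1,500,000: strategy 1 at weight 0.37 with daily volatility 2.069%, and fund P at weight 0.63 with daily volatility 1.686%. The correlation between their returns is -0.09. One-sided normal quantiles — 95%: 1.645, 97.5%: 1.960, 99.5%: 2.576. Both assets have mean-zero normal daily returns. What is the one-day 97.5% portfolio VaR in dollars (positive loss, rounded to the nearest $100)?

$36,800

σ_p² = 0.37²·2.069² + 0.63²·1.686² + 2·-0.09·0.37·0.63·2.069·1.686 = 1.5679 (%²).
σ_p = √1.5679 = 1.252%.
VaR = 1.960 × 1.252% = 2.454%; on $1,500,000 that is $36,810.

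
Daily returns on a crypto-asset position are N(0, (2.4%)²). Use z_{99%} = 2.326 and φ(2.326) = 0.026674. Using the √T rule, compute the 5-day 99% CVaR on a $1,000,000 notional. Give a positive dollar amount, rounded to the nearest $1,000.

σ_{5d} = 2.4% × √5 = 5.367%.
ES multiplier = φ(z)/(1−α) = 0.026674/0.01 = 2.667.
ES = 5.367% × 2.667 = 14.314%; on $1,000,000: $143,140.

$143,000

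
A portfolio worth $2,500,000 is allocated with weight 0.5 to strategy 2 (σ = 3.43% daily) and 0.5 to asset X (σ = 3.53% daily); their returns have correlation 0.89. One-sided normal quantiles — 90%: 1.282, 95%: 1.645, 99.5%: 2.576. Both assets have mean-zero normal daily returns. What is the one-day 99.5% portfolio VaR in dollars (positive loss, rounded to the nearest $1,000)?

$218,000

σ_p² = 0.5²·3.43² + 0.5²·3.53² + 2·0.89·0.5·0.5·3.43·3.53 = 11.4445 (%²).
σ_p = √11.4445 = 3.383%.
VaR = 2.576 × 3.383% = 8.715%; on $2,500,000 that is $217,875.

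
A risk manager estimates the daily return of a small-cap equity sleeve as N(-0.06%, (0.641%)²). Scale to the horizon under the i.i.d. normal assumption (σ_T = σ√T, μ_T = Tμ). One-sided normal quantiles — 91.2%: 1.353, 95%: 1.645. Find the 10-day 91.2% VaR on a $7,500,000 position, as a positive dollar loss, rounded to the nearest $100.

σ_{10d} = 0.641% × √10 = 2.027%; μ_{10d} = 10 × -0.06% = -0.600%.
VaR = −(-0.600%) + 1.353 × 2.027% = 3.343%.
On $7,500,000: 0.03343 × $7,500,000 = $250,725.

$250,700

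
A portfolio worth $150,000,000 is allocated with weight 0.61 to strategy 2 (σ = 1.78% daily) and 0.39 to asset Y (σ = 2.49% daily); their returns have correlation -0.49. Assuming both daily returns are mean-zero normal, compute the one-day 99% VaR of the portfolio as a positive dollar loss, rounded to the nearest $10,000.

σ_p² = 0.61²·1.78² + 0.39²·2.49² + 2·-0.49·0.61·0.39·1.78·2.49 = 1.0887 (%²).
σ_p = √1.0887 = 1.043%.
At 99%, z = 2.326.
VaR = 2.326 × 1.043% = 2.426%; on $150,000,000 that is $3,639,000.

$3,640,000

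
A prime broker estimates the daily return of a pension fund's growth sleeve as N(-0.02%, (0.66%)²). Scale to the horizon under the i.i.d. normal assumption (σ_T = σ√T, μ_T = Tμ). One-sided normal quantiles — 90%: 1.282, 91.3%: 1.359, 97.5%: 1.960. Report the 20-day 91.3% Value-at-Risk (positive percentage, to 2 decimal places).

4.41%

σ_{20d} = 0.66% × √20 = 2.952%; μ_{20d} = 20 × -0.02% = -0.400%.
VaR = −(-0.400%) + 1.359 × 2.952% = 4.412%.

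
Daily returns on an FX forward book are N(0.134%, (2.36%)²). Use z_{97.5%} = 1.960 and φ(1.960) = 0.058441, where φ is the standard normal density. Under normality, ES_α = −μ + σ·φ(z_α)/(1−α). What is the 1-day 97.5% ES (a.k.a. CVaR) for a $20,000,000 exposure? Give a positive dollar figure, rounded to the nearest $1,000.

Tail multiplier: φ(z)/(1−α) = 0.058441 / 0.025 = 2.338.
ES = −(0.134%) + 2.36% × 2.338 = 5.384%.
On $20,000,000: 0.05384 × $20,000,000 = $1,076,800.

$1,077,000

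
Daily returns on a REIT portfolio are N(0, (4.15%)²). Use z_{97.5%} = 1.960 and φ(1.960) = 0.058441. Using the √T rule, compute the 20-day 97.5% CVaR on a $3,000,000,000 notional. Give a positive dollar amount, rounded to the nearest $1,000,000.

σ_{20d} = 4.15% × √20 = 18.559%.
ES multiplier = φ(z)/(1−α) = 0.058441/0.025 = 2.338.
ES = 18.559% × 2.338 = 43.391%; on $3,000,000,000: $1,301,730,000.

$1,302,000,000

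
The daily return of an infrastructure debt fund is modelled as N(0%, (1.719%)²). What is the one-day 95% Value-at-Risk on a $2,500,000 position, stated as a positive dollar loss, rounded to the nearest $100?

At 95% one-sided, z = 1.645.
VaR = z·σ = 1.645 × 1.719% = 2.828%.
On $2,500,000: 0.02828 × $2,500,000 = $70,700.

$70,700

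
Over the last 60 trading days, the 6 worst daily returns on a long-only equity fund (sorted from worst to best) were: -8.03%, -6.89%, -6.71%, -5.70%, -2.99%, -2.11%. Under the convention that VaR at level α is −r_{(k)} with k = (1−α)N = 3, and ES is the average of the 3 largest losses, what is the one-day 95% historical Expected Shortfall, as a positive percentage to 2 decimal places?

The 3 worst returns sum to -21.63%.
ES = −(-21.63%) / 3 = 7.21%.

7.21%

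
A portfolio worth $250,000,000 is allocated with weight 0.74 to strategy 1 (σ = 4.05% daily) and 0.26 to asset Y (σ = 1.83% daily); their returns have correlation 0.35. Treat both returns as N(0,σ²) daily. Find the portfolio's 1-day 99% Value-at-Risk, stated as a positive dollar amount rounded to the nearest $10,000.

σ_p² = 0.74²·4.05² + 0.26²·1.83² + 2·0.35·0.74·0.26·4.05·1.83 = 10.2066 (%²).
σ_p = √10.2066 = 3.195%.
At 99%, z = 2.326.
VaR = 2.326 × 3.195% = 7.432%; on $250,000,000 that is $18,580,000.

$18,580,000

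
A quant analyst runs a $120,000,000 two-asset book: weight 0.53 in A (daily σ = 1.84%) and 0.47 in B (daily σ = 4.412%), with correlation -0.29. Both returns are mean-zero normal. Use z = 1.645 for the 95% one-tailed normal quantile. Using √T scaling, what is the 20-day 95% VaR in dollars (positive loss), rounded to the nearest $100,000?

σ_p = √(0.53²·1.84² + 0.47²·4.412² + 2·-0.29·0.53·0.47·1.84·4.412) = 2.019%.
σ_{20d} = 2.019% × √20 = 9.029%.
VaR = 1.645 × 9.029% = 14.853%; on $120,000,000 that is $17,823,600.

$17,800,000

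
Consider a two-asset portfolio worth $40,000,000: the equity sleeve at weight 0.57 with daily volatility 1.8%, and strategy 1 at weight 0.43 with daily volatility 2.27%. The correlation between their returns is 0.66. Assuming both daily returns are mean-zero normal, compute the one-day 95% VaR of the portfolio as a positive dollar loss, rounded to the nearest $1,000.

$1,200,000

σ_p² = 0.57²·1.8² + 0.43²·2.27² + 2·0.66·0.57·0.43·1.8·2.27 = 3.3274 (%²).
σ_p = √3.3274 = 1.824%.
At 95%, z = 1.645.
VaR = 1.645 × 1.824% = 3.000%; on $40,000,000 that is $1,200,000.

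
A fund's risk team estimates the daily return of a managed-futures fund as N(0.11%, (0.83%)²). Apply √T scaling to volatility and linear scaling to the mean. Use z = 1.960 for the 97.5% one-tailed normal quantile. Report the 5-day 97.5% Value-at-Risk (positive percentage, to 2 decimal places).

σ_{5d} = 0.83% × √5 = 1.856%; μ_{5d} = 5 × 0.11% = 0.550%.
VaR = −(0.550%) + 1.960 × 1.856% = 3.088%.

3.09%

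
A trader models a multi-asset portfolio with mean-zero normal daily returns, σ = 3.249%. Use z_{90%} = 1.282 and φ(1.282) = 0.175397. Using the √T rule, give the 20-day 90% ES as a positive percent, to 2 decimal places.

σ_{20d} = 3.249% × √20 = 14.530%.
ES multiplier = φ(z)/(1−α) = 0.175397/0.1 = 1.754.
ES = 14.530% × 1.754 = 25.486%.

25.49%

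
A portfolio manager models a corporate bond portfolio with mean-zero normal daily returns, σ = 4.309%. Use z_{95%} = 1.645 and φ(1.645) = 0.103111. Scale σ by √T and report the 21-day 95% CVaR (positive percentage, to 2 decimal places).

σ_{21d} = 4.309% × √21 = 19.746%.
ES multiplier = φ(z)/(1−α) = 0.103111/0.05 = 2.062.
ES = 19.746% × 2.062 = 40.716%.

40.72%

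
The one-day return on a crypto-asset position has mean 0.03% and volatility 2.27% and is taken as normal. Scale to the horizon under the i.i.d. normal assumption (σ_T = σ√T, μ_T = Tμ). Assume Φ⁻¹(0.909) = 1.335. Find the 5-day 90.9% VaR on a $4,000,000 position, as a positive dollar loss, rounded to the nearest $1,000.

σ_{5d} = 2.27% × √5 = 5.076%; μ_{5d} = 5 × 0.03% = 0.150%.
VaR = −(0.150%) + 1.335 × 5.076% = 6.626%.
On $4,000,000: 0.06626 × $4,000,000 = $265,040.

$265,000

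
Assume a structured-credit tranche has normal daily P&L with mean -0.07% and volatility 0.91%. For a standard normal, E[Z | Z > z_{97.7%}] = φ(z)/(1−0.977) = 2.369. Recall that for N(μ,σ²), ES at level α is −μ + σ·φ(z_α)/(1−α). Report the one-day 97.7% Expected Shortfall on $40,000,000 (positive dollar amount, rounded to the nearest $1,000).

ES = −(-0.07%) + 0.91% × 2.369 = 2.226%.
On $40,000,000: 0.02226 × $40,000,000 = $890,400.

$890,000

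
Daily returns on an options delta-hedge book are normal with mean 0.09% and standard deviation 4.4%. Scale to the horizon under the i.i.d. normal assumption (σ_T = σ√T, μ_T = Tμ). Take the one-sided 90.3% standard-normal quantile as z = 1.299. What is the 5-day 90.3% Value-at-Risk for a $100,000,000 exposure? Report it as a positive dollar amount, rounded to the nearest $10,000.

$12,330,000

σ_{5d} = 4.4% × √5 = 9.839%; μ_{5d} = 5 × 0.09% = 0.450%.
VaR = −(0.450%) + 1.299 × 9.839% = 12.331%.
On $100,000,000: 0.12331 × $100,000,000 = $12,331,000.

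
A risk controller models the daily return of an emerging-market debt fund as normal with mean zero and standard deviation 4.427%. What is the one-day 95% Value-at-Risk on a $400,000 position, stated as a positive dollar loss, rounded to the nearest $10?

At 95% one-sided, z = 1.645.
VaR = z·σ = 1.645 × 4.427% = 7.282%.
On $400,000: 0.07282 × $400,000 = $29,128.

$29,130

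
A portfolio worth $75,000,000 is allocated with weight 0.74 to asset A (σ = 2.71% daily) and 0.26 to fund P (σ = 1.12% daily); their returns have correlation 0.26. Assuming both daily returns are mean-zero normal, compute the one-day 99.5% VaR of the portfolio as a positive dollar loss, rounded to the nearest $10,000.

$4,060,000

σ_p² = 0.74²·2.71² + 0.26²·1.12² + 2·0.26·0.74·0.26·2.71·1.12 = 4.4101 (%²).
σ_p = √4.4101 = 2.100%.
At 99.5%, z = 2.576.
VaR = 2.576 × 2.100% = 5.410%; on $75,000,000 that is $4,057,500.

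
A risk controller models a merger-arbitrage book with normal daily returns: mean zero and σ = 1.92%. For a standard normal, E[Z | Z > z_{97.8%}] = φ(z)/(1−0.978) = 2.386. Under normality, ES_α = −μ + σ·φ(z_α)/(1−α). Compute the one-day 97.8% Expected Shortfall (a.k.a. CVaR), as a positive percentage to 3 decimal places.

4.581%

ES = 1.92% × 2.386 = 4.581%.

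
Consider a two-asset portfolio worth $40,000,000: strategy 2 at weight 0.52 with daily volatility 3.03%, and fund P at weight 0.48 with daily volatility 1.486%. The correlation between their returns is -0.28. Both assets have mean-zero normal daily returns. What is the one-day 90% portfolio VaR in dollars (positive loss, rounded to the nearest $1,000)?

$788,000

σ_p² = 0.52²·3.03² + 0.48²·1.486² + 2·-0.28·0.52·0.48·3.03·1.486 = 2.3619 (%²).
σ_p = √2.3619 = 1.537%.
At 90%, z = 1.282.
VaR = 1.282 × 1.537% = 1.970%; on $40,000,000 that is $788,000.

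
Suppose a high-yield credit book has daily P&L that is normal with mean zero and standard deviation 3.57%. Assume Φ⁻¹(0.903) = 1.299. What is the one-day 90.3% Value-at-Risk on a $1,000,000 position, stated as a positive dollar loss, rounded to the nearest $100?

VaR = z·σ = 1.299 × 3.57% = 4.637%.
On $1,000,000: 0.04637 × $1,000,000 = $46,370.

$46,400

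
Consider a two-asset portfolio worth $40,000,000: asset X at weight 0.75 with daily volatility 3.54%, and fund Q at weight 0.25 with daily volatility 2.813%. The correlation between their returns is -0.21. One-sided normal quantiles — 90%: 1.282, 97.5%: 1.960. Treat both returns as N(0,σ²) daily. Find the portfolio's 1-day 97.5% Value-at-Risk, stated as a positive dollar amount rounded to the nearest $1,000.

$2,038,000

σ_p² = 0.75²·3.54² + 0.25²·2.813² + 2·-0.21·0.75·0.25·3.54·2.813 = 6.7594 (%²).
σ_p = √6.7594 = 2.600%.
VaR = 1.960 × 2.600% = 5.096%; on $40,000,000 that is $2,038,400.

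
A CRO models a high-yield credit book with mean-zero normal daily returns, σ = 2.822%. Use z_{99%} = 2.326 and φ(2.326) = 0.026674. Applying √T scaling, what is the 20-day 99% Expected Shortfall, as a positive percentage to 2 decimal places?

33.66%

σ_{20d} = 2.822% × √20 = 12.620%.
ES multiplier = φ(z)/(1−α) = 0.026674/0.01 = 2.667.
ES = 12.620% × 2.667 = 33.658%.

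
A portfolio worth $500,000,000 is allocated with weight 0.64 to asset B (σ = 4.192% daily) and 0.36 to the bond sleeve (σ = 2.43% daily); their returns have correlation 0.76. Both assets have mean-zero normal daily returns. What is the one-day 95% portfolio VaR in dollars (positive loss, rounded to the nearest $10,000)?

$27,930,000

σ_p² = 0.64²·4.192² + 0.36²·2.43² + 2·0.76·0.64·0.36·4.192·2.43 = 11.5305 (%²).
σ_p = √11.5305 = 3.396%.
At 95%, z = 1.645.
VaR = 1.645 × 3.396% = 5.586%; on $500,000,000 that is $27,930,000.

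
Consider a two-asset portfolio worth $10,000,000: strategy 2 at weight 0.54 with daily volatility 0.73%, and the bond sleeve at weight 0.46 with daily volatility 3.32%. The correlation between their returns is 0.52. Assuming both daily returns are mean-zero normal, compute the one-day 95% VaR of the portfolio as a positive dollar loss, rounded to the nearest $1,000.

$290,000

σ_p² = 0.54²·0.73² + 0.46²·3.32² + 2·0.52·0.54·0.46·0.73·3.32 = 3.1138 (%²).
σ_p = √3.1138 = 1.765%.
At 95%, z = 1.645.
VaR = 1.645 × 1.765% = 2.903%; on $10,000,000 that is $290,300.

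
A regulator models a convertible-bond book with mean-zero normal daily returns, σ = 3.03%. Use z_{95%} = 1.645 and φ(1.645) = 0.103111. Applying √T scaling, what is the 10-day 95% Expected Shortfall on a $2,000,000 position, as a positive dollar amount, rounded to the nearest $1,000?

$395,000

σ_{10d} = 3.03% × √10 = 9.582%.
ES multiplier = φ(z)/(1−α) = 0.103111/0.05 = 2.062.
ES = 9.582% × 2.062 = 19.758%; on $2,000,000: $395,160.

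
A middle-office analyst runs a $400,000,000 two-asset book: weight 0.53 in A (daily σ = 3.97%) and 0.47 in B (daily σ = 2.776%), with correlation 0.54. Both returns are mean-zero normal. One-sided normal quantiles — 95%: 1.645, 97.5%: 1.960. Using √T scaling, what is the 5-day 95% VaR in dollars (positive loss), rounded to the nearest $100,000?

$44,400,000

σ_p = √(0.53²·3.97² + 0.47²·2.776² + 2·0.54·0.53·0.47·3.97·2.776) = 3.016%.
σ_{5d} = 3.016% × √5 = 6.744%.
VaR = 1.645 × 6.744% = 11.094%; on $400,000,000 that is $44,376,000.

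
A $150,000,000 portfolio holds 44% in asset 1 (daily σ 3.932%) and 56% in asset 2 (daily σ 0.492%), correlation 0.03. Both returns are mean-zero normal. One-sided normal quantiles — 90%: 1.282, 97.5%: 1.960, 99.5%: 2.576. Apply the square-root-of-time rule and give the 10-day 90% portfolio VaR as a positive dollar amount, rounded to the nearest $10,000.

σ_p = √(0.44²·3.932² + 0.56²·0.492² + 2·0.03·0.44·0.56·3.932·0.492) = 1.760%.
σ_{10d} = 1.760% × √10 = 5.566%.
VaR = 1.282 × 5.566% = 7.136%; on $150,000,000 that is $10,704,000.

$10,700,000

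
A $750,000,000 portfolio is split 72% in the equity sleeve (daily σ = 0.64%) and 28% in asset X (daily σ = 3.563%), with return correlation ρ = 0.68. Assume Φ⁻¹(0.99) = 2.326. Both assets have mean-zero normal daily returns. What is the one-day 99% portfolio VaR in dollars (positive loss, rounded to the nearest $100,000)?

$23,600,000

σ_p² = 0.72²·0.64² + 0.28²·3.563² + 2·0.68·0.72·0.28·0.64·3.563 = 1.8328 (%²).
σ_p = √1.8328 = 1.354%.
VaR = 2.326 × 1.354% = 3.149%; on $750,000,000 that is $23,617,500.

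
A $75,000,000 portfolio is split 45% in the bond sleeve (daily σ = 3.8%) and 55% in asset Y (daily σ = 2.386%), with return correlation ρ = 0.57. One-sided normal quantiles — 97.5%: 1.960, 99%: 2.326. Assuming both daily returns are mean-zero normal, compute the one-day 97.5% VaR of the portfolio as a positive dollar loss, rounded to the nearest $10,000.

σ_p² = 0.45²·3.8² + 0.55²·2.386² + 2·0.57·0.45·0.55·3.8·2.386 = 7.2044 (%²).
σ_p = √7.2044 = 2.684%.
VaR = 1.960 × 2.684% = 5.261%; on $75,000,000 that is $3,945,750.

$3,950,000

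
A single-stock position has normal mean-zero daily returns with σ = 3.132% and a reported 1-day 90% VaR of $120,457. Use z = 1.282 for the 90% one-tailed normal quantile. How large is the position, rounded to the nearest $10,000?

VaR as a fraction of value: z·σ = 1.282 × 3.132% = 4.01522%.
Position = $120,457 / 0.0401522 = $3,000,007.

$3,000,000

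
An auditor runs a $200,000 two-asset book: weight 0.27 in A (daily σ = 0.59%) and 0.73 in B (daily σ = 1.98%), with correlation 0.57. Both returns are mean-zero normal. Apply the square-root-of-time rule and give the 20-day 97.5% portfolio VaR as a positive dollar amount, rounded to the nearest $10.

$27,030

σ_p = √(0.27²·0.59² + 0.73²·1.98² + 2·0.57·0.27·0.73·0.59·1.98) = 1.542%.
σ_{20d} = 1.542% × √20 = 6.896%.
z(97.5%) = 1.960.
VaR = 1.960 × 6.896% = 13.516%; on $200,000 that is $27,032.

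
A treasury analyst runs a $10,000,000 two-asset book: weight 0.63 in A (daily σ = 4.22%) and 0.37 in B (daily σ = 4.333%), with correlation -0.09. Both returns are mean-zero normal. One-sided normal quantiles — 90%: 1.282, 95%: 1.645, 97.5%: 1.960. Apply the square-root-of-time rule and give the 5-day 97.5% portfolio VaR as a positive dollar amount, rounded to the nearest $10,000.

σ_p = √(0.63²·4.22² + 0.37²·4.333² + 2·-0.09·0.63·0.37·4.22·4.333) = 2.978%.
σ_{5d} = 2.978% × √5 = 6.659%.
VaR = 1.960 × 6.659% = 13.052%; on $10,000,000 that is $1,305,200.

$1,310,000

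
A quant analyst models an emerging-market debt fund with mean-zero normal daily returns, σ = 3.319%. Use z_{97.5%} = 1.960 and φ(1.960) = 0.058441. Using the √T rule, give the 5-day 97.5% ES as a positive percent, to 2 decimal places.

σ_{5d} = 3.319% × √5 = 7.422%.
ES multiplier = φ(z)/(1−α) = 0.058441/0.025 = 2.338.
ES = 7.422% × 2.338 = 17.353%.

17.35%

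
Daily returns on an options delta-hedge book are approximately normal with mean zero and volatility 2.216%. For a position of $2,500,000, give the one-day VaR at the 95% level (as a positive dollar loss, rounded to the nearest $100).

At 95% one-sided, z = 1.645.
VaR = z·σ = 1.645 × 2.216% = 3.645%.
On $2,500,000: 0.03645 × $2,500,000 = $91,125.

$91,100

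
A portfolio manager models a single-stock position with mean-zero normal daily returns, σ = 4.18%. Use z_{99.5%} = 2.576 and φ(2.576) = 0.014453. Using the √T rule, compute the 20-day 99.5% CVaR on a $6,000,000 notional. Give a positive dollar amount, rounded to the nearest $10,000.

$3,240,000

σ_{20d} = 4.18% × √20 = 18.694%.
ES multiplier = φ(z)/(1−α) = 0.014453/0.005 = 2.891.
ES = 18.694% × 2.891 = 54.044%; on $6,000,000: $3,242,640.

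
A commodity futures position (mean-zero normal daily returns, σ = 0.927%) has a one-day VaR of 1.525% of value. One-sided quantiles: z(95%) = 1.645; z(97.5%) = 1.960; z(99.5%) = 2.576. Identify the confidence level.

95%

Implied z = VaR/σ = 1.525 / 0.927 = 1.645.
This matches z(95%) = 1.645.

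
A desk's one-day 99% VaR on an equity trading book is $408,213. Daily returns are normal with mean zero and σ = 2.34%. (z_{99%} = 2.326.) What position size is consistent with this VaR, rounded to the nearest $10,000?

VaR as a fraction of value: z·σ = 2.326 × 2.34% = 5.44284%.
Position = $408,213 / 0.0544284 = $7,500,000.

$7,500,000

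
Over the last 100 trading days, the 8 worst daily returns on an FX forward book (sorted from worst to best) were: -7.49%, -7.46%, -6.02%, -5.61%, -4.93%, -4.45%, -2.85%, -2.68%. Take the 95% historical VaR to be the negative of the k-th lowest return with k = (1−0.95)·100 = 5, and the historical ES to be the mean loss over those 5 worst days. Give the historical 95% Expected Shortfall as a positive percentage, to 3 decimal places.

6.302%

The 5 worst returns sum to -31.51%.
ES = −(-31.51%) / 5 = 6.302%.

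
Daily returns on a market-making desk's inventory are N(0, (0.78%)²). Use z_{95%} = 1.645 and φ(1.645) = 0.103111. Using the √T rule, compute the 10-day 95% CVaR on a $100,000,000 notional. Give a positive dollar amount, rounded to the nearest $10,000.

$5,090,000

σ_{10d} = 0.78% × √10 = 2.467%.
ES multiplier = φ(z)/(1−α) = 0.103111/0.05 = 2.062.
ES = 2.467% × 2.062 = 5.087%; on $100,000,000: $5,087,000.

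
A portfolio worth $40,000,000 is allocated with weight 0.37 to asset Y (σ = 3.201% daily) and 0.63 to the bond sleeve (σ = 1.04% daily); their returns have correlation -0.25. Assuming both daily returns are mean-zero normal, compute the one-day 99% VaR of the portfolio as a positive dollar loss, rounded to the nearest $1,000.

$1,118,000

σ_p² = 0.37²·3.201² + 0.63²·1.04² + 2·-0.25·0.37·0.63·3.201·1.04 = 1.4440 (%²).
σ_p = √1.4440 = 1.202%.
At 99%, z = 2.326.
VaR = 2.326 × 1.202% = 2.796%; on $40,000,000 that is $1,118,400.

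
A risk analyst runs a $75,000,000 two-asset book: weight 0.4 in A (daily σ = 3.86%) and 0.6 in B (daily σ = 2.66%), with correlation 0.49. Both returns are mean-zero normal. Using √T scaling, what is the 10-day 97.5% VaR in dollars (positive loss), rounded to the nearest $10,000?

$12,600,000

σ_p = √(0.4²·3.86² + 0.6²·2.66² + 2·0.49·0.4·0.6·3.86·2.66) = 2.710%.
σ_{10d} = 2.710% × √10 = 8.570%.
z(97.5%) = 1.960.
VaR = 1.960 × 8.570% = 16.797%; on $75,000,000 that is $12,597,750.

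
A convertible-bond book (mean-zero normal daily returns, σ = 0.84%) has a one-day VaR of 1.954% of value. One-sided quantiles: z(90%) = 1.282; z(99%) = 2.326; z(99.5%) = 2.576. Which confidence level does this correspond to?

99%

Implied z = VaR/σ = 1.954 / 0.84 = 2.326.
This matches z(99%) = 2.326.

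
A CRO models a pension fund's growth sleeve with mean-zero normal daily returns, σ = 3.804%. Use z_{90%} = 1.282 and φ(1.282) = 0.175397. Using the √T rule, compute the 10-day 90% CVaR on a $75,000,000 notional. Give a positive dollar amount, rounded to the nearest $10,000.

$15,820,000

σ_{10d} = 3.804% × √10 = 12.029%.
ES multiplier = φ(z)/(1−α) = 0.175397/0.1 = 1.754.
ES = 12.029% × 1.754 = 21.099%; on $75,000,000: $15,824,250.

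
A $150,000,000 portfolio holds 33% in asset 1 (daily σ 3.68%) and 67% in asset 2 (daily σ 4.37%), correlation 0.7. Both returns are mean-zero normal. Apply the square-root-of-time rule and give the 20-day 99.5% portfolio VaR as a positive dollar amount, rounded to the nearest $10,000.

$66,980,000

σ_p = √(0.33²·3.68² + 0.67²·4.37² + 2·0.7·0.33·0.67·3.68·4.37) = 3.876%.
σ_{20d} = 3.876% × √20 = 17.334%.
z(99.5%) = 2.576.
VaR = 2.576 × 17.334% = 44.652%; on $150,000,000 that is $66,978,000.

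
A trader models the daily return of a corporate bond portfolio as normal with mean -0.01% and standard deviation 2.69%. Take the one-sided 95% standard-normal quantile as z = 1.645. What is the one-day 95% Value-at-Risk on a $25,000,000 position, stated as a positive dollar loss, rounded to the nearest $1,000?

$1,109,000

VaR = −μ + z·σ = −(-0.01%) + 1.645 × 2.69% = 4.435%.
On $25,000,000: 0.04435 × $25,000,000 = $1,108,750.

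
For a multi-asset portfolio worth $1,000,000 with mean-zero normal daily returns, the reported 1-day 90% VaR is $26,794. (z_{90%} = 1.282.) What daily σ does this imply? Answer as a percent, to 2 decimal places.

VaR as a fraction: $26,794 / $1,000,000 = 2.679%.
σ = VaR / z = 2.679% / 1.282 = 2.090%.

2.09%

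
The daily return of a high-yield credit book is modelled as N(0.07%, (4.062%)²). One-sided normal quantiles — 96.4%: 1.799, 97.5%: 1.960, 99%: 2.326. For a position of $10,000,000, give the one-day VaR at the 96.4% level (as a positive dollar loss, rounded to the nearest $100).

VaR = −μ + z·σ = −(0.07%) + 1.799 × 4.062% = 7.238%.
On $10,000,000: 0.07238 × $10,000,000 = $723,800.

$723,800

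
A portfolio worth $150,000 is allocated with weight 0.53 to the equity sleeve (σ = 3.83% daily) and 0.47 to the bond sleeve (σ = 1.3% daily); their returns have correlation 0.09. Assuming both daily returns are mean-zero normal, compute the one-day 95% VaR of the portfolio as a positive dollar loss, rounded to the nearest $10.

$5,360

σ_p² = 0.53²·3.83² + 0.47²·1.3² + 2·0.09·0.53·0.47·3.83·1.3 = 4.7171 (%²).
σ_p = √4.7171 = 2.172%.
At 95%, z = 1.645.
VaR = 1.645 × 2.172% = 3.573%; on $150,000 that is $5,360.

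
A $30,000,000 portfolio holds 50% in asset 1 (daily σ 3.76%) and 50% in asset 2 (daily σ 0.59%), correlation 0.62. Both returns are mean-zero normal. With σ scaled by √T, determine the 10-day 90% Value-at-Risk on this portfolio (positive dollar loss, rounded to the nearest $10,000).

$2,520,000

σ_p = √(0.5²·3.76² + 0.5²·0.59² + 2·0.62·0.5·0.5·3.76·0.59) = 2.076%.
σ_{10d} = 2.076% × √10 = 6.565%.
z(90%) = 1.282.
VaR = 1.282 × 6.565% = 8.416%; on $30,000,000 that is $2,524,800.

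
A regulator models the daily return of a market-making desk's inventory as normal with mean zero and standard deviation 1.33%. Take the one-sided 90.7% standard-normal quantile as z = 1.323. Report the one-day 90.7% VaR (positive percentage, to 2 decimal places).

1.76%

VaR = z·σ = 1.323 × 1.33% = 1.760%.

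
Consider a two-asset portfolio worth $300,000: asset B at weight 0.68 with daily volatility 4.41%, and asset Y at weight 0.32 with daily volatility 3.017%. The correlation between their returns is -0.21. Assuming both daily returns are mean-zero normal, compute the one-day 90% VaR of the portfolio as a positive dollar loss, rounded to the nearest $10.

$11,350

σ_p² = 0.68²·4.41² + 0.32²·3.017² + 2·-0.21·0.68·0.32·4.41·3.017 = 8.7089 (%²).
σ_p = √8.7089 = 2.951%.
At 90%, z = 1.282.
VaR = 1.282 × 2.951% = 3.783%; on $300,000 that is $11,349.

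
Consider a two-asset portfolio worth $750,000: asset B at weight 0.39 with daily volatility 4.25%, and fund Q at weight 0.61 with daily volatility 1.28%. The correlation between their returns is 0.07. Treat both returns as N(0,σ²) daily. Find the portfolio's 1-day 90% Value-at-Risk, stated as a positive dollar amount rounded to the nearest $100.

σ_p² = 0.39²·4.25² + 0.61²·1.28² + 2·0.07·0.39·0.61·4.25·1.28 = 3.5381 (%²).
σ_p = √3.5381 = 1.881%.
At 90%, z = 1.282.
VaR = 1.282 × 1.881% = 2.411%; on $750,000 that is $18,082.

$18,100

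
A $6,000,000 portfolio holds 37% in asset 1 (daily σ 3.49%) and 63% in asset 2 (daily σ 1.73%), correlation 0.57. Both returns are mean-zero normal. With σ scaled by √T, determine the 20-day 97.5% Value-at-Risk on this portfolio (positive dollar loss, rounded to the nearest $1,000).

$1,111,000

σ_p = √(0.37²·3.49² + 0.63²·1.73² + 2·0.57·0.37·0.63·3.49·1.73) = 2.112%.
σ_{20d} = 2.112% × √20 = 9.445%.
z(97.5%) = 1.960.
VaR = 1.960 × 9.445% = 18.512%; on $6,000,000 that is $1,110,720.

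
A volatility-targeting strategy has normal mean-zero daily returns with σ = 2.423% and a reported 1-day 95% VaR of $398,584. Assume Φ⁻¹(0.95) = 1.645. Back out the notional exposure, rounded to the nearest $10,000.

$10,000,000

VaR as a fraction of value: z·σ = 1.645 × 2.423% = 3.98583%.
Position = $398,584 / 0.0398584 = $10,000,013.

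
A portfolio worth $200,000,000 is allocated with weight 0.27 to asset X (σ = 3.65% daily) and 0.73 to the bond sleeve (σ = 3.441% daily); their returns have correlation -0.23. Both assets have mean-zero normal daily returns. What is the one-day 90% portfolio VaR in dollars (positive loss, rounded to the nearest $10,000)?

$6,350,000

σ_p² = 0.27²·3.65² + 0.73²·3.441² + 2·-0.23·0.27·0.73·3.65·3.441 = 6.1423 (%²).
σ_p = √6.1423 = 2.478%.
At 90%, z = 1.282.
VaR = 1.282 × 2.478% = 3.177%; on $200,000,000 that is $6,354,000.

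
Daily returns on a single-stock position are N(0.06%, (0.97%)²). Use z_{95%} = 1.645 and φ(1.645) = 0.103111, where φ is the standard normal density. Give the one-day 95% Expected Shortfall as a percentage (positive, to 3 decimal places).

1.940%

Tail multiplier: φ(z)/(1−α) = 0.103111 / 0.05 = 2.062.
ES = −(0.06%) + 0.97% × 2.062 = 1.940%.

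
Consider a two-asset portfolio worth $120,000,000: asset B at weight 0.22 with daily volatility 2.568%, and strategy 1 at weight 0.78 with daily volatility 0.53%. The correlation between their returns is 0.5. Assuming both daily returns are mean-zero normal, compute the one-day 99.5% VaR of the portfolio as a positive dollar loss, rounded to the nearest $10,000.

$2,630,000

σ_p² = 0.22²·2.568² + 0.78²·0.53² + 2·0.5·0.22·0.78·2.568·0.53 = 0.7236 (%²).
σ_p = √0.7236 = 0.851%.
At 99.5%, z = 2.576.
VaR = 2.576 × 0.851% = 2.192%; on $120,000,000 that is $2,630,400.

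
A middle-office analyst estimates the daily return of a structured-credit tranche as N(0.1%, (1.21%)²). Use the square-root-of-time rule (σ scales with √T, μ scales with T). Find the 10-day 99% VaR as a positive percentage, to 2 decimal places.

At 99%, z = 2.326.
σ_{10d} = 1.21% × √10 = 3.826%; μ_{10d} = 10 × 0.1% = 1.000%.
VaR = −(1.000%) + 2.326 × 3.826% = 7.899%.

7.90%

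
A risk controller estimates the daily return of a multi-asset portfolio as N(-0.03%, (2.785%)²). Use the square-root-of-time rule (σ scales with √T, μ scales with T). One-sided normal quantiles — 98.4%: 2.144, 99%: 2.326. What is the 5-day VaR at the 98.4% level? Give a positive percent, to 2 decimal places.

σ_{5d} = 2.785% × √5 = 6.227%; μ_{5d} = 5 × -0.03% = -0.150%.
VaR = −(-0.150%) + 2.144 × 6.227% = 13.501%.

13.50%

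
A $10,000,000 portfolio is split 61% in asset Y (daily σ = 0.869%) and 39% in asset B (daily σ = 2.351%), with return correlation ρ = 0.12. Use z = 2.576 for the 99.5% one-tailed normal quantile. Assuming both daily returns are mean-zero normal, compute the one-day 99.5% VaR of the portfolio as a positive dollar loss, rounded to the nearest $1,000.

σ_p² = 0.61²·0.869² + 0.39²·2.351² + 2·0.12·0.61·0.39·0.869·2.351 = 1.2383 (%²).
σ_p = √1.2383 = 1.113%.
VaR = 2.576 × 1.113% = 2.867%; on $10,000,000 that is $286,700.

$287,000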